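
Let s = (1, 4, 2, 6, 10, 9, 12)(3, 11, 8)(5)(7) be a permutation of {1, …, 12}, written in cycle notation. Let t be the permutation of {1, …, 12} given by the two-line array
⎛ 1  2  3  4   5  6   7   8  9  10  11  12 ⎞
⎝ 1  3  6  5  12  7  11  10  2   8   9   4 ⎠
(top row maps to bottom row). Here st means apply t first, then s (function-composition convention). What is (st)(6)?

7

t(6) = 7, then s(7) = 7; composing gives (st)(6) = 7.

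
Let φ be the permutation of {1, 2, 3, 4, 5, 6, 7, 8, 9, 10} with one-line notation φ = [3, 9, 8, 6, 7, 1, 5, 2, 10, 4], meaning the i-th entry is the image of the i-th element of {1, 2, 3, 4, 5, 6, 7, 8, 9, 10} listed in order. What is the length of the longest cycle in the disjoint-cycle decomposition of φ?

8

Decomposing into disjoint cycles gives (1 3 8 2 9 10 4 6)(5 7); the longest has length 8.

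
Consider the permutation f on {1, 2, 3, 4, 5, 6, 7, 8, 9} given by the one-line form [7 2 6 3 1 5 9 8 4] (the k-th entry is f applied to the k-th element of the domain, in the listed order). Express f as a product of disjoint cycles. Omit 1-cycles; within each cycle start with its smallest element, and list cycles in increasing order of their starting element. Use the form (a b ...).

Iterating f from 1 gives 1 → 7 → 9 → 4 → 3 → 6 → 5 → 1; that is the 7-cycle (1 7 9 4 3 6 5).
Repeating from the next unused element and collecting all non-trivial cycles gives (1 7 9 4 3 6 5).

(1 7 9 4 3 6 5)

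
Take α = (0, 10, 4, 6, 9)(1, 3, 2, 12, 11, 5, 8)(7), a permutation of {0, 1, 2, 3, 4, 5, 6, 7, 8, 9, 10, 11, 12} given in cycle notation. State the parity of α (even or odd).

even

The cycle lengths are 7, 5, 1.
A cycle of length ℓ contributes ℓ−1 transpositions, so α is a product of 6 + 4 = 10 transpositions — even.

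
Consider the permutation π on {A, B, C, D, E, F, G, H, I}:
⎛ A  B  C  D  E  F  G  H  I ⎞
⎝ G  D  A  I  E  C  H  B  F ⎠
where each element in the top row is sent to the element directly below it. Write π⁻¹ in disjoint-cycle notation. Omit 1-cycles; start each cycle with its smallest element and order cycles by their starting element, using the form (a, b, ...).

The cycle decomposition of π is (A, G, H, B, D, I, F, C).
The inverse reverses every cycle; in canonical form, π⁻¹ = (A, C, F, I, D, B, H, G).

(A, C, F, I, D, B, H, G)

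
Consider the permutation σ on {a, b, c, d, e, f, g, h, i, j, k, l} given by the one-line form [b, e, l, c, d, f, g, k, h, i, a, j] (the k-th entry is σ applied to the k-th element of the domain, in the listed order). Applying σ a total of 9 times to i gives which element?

Tracing i → h → … returns to i after 10 steps, so i lies in a 10-cycle (a b e d c l j i h k).
Advancing 9 steps from i: i → h → k → a → b → e → d → c → l → j.

j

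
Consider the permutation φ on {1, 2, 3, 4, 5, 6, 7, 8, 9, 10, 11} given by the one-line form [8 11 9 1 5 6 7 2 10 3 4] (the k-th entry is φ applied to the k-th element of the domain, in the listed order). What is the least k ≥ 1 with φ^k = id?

15

Decomposing into disjoint cycles gives cycle lengths 5, 3, 1, 1, 1.
The order is lcm(5, 3) = 15.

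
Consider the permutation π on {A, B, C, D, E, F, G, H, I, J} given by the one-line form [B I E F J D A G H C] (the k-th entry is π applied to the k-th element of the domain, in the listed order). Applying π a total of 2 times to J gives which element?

Tracing J → C → … returns to J after 3 steps, so J lies in a 3-cycle (C, E, J).
Stepping 2 places around the cycle: J → C → E.

E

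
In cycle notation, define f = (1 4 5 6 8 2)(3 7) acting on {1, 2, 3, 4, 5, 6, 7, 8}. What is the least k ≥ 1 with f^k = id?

The cycle type of f is (6, 2).
The order is lcm(6, 2) = 6.

6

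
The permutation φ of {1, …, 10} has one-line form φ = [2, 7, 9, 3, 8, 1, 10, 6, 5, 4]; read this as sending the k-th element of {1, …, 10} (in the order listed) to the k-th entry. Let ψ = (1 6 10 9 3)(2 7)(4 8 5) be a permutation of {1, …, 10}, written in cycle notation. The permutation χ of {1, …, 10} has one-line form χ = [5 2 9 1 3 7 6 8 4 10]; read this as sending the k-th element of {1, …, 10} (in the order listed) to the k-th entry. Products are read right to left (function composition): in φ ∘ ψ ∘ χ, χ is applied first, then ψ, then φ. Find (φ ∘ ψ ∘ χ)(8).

Apply the permutations in order: χ(8) = 8, then ψ(8) = 5, then φ(5) = 8. So (φ ∘ ψ ∘ χ)(8) = 8.

8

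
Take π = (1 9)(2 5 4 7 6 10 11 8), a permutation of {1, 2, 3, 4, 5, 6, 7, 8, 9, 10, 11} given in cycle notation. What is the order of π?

The cycle type of π is (8, 2, 1).
The order is lcm(8, 2) = 8.

8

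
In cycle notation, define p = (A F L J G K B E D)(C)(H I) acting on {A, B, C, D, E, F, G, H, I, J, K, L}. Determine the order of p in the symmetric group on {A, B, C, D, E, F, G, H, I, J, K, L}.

The disjoint cycles have lengths 9, 2, 1.
The order of p is the least common multiple of its cycle lengths: lcm(9, 2) = 18.

18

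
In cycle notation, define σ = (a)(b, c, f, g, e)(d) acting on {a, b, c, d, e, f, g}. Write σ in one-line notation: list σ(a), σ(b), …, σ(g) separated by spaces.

Each element maps to the next entry in its cycle (wrapping to the front): a→a, b→c, c→f, d→d, e→b, f→g, g→e.
So the one-line form is a c f d b g e.

a c f d b g e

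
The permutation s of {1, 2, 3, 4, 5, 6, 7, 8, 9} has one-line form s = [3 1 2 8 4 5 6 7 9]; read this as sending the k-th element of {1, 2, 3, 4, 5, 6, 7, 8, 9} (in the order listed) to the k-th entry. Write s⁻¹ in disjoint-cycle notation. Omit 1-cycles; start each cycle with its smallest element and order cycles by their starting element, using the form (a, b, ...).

First write s in disjoint cycles: (1, 3, 2)(4, 8, 7, 6, 5).
The inverse reverses every cycle; in canonical form, s⁻¹ = (1, 2, 3)(4, 5, 6, 7, 8).

(1, 2, 3)(4, 5, 6, 7, 8)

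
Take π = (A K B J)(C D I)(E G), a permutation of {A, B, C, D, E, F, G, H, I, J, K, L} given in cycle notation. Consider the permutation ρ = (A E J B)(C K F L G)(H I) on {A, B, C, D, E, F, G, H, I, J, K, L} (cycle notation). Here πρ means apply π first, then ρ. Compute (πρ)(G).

J

π(G) = E, then ρ(E) = J; composing gives (πρ)(G) = J.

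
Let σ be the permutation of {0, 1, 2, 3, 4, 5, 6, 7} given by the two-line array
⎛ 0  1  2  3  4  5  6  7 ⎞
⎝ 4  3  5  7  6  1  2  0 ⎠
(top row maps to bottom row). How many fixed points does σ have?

No element satisfies σ(x) = x, so there are 0 fixed points.

0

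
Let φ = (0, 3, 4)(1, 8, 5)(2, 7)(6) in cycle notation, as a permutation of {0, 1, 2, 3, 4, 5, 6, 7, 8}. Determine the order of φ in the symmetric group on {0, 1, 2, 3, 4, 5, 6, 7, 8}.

6

The disjoint cycles have lengths 3, 3, 2, 1.
The order of φ is the least common multiple of its cycle lengths: lcm(3, 3, 2) = 6.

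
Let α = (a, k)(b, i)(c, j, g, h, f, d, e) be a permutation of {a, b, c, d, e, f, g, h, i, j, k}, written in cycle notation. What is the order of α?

14

The cycle type of α is (7, 2, 2).
Since disjoint cycles commute, ord(α) = lcm(7, 2, 2) = 14.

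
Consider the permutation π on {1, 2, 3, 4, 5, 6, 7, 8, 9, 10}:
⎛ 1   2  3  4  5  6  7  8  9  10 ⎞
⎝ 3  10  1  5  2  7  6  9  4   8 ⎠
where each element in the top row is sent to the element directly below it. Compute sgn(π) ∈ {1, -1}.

In disjoint-cycle form the cycle lengths are 6, 2, 2.
A cycle is odd iff its length is even; π has 3 even-length cycles, so sgn(π) = (−1)^3 and π is odd.

-1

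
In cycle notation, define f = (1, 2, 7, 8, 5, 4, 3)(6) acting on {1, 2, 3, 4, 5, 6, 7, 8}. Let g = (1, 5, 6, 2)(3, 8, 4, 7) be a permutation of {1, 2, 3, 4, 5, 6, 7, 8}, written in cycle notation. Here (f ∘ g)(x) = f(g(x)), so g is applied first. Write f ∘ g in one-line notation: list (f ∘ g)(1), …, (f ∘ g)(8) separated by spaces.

(f ∘ g)(x) = f(g(x)). Computing each image: f(g(1)) = f(5) = 4, f(g(2)) = f(1) = 2, f(g(3)) = f(8) = 5, f(g(4)) = f(7) = 8, f(g(5)) = f(6) = 6, f(g(6)) = f(2) = 7, f(g(7)) = f(3) = 1, f(g(8)) = f(4) = 3.
Hence f ∘ g = [4 2 5 8 6 7 1 3].

4 2 5 8 6 7 1 3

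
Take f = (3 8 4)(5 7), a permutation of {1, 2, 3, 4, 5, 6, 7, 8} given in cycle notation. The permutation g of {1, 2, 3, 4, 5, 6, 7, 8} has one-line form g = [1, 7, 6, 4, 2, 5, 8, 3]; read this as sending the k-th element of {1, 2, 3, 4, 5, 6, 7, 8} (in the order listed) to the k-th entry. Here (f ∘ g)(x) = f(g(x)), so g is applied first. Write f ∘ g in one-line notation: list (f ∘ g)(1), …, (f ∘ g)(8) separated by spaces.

Chase each element through g then f: 1 → 1 → 1; 2 → 7 → 5; 3 → 6 → 6; 4 → 4 → 3; 5 → 2 → 2; 6 → 5 → 7; 7 → 8 → 4; 8 → 3 → 8.
So f ∘ g in one-line form is 1 5 6 3 2 7 4 8.

1 5 6 3 2 7 4 8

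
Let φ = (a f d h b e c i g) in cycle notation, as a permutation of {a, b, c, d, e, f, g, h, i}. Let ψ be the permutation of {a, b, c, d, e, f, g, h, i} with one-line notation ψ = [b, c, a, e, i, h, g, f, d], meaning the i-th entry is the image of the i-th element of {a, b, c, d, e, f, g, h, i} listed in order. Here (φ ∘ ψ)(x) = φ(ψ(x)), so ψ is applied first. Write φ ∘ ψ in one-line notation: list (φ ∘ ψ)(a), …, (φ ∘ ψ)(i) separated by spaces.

(φ ∘ ψ)(x) = φ(ψ(x)). Computing each image: φ(ψ(a)) = φ(b) = e, φ(ψ(b)) = φ(c) = i, φ(ψ(c)) = φ(a) = f, φ(ψ(d)) = φ(e) = c, φ(ψ(e)) = φ(i) = g, φ(ψ(f)) = φ(h) = b, φ(ψ(g)) = φ(g) = a, φ(ψ(h)) = φ(f) = d, φ(ψ(i)) = φ(d) = h.
Hence φ ∘ ψ = [e i f c g b a d h].

e i f c g b a d h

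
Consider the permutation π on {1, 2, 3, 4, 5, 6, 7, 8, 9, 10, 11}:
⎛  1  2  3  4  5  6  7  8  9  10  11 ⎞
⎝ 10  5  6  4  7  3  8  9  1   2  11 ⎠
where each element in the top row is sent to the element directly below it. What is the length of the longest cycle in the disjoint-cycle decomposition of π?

Decomposing into disjoint cycles gives (1 10 2 5 7 8 9)(3 6); the longest has length 7.

7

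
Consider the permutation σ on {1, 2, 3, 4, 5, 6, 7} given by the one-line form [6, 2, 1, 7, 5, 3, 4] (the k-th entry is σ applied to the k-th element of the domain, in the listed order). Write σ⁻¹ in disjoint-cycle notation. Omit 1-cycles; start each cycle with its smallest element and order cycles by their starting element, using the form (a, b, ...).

The cycle decomposition of σ is (1, 6, 3)(4, 7).
The inverse reverses every cycle; in canonical form, σ⁻¹ = (1, 3, 6)(4, 7).

(1, 3, 6)(4, 7)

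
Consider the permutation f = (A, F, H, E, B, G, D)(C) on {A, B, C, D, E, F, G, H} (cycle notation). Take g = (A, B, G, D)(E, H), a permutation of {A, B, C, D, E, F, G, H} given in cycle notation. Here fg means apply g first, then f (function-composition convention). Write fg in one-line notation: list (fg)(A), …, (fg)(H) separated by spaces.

Chase each element through g then f: A → B → G; B → G → D; C → C → C; D → A → F; E → H → E; F → F → H; G → D → A; H → E → B.
So fg in one-line form is G D C F E H A B.

G D C F E H A B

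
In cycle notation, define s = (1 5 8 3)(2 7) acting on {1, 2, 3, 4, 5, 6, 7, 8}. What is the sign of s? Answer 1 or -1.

1

The cycle lengths are 4, 2, 1, 1.
A cycle is odd iff its length is even; s has 2 even-length cycles, so sgn(s) = (−1)^2 and s is even.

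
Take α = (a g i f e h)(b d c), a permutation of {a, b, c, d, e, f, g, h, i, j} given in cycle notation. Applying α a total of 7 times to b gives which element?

d

b lies in the 3-cycle (b d c).
On a 3-cycle, α^3 is the identity, so α^7 = α^1 there (7 ≡ 1 mod 3).
Advancing 1 step from b: b → d.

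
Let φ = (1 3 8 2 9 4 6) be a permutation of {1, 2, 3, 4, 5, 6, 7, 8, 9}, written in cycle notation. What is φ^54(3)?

6

3 lies in the 7-cycle (1 3 8 2 9 4 6).
Powers repeat with period 7 on this cycle, and 54 mod 7 = 5, so φ^54(3) = φ^5(3).
Stepping 5 places around the cycle: 3 → 8 → 2 → 9 → 4 → 6.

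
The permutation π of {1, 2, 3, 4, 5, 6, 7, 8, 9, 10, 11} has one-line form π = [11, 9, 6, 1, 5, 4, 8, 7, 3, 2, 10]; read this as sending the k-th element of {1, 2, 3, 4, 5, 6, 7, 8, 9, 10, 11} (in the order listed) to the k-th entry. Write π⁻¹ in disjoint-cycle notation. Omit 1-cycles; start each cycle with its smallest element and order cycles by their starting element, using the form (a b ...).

First write π in disjoint cycles: (1 11 10 2 9 3 6 4)(7 8).
The inverse reverses every cycle; in canonical form, π⁻¹ = (1 4 6 3 9 2 10 11)(7 8).

(1 4 6 3 9 2 10 11)(7 8)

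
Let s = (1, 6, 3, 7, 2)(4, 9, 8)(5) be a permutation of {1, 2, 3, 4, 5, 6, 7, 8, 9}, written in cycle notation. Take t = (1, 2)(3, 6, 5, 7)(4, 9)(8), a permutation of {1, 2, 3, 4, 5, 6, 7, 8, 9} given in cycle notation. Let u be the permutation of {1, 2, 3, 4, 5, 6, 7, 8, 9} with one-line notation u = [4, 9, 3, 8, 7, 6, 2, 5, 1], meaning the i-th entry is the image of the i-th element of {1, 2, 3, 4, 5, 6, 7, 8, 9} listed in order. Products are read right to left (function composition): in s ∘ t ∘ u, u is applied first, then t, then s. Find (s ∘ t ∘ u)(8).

(s ∘ t ∘ u)(8) = s(t(u(8))). u(8) = 5, then t(5) = 7, then s(7) = 2, so the result is 2.

2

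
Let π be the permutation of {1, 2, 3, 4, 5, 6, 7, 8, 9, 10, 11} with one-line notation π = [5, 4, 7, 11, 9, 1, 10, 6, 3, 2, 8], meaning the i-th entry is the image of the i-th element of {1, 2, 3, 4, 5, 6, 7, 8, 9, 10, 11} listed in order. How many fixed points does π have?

0

No element satisfies π(x) = x, so there are 0 fixed points.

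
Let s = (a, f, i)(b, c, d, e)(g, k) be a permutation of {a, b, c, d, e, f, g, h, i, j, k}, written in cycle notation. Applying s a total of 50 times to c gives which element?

c lies in the 4-cycle (b, c, d, e).
Powers repeat with period 4 on this cycle, and 50 mod 4 = 2, so s^50(c) = s^2(c).
Advancing 2 steps from c: c → d → e.

e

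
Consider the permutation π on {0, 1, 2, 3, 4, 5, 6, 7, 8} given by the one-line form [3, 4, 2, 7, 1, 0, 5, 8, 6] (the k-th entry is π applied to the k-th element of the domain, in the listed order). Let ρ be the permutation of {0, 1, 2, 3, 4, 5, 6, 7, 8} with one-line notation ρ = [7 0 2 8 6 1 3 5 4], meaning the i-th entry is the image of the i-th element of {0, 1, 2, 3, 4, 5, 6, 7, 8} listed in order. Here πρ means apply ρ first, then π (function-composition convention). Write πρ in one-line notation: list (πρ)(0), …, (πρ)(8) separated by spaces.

(πρ)(x) = π(ρ(x)). Computing each image: π(ρ(0)) = π(7) = 8, π(ρ(1)) = π(0) = 3, π(ρ(2)) = π(2) = 2, π(ρ(3)) = π(8) = 6, π(ρ(4)) = π(6) = 5, π(ρ(5)) = π(1) = 4, π(ρ(6)) = π(3) = 7, π(ρ(7)) = π(5) = 0, π(ρ(8)) = π(4) = 1.
Hence πρ = [8 3 2 6 5 4 7 0 1].

8 3 2 6 5 4 7 0 1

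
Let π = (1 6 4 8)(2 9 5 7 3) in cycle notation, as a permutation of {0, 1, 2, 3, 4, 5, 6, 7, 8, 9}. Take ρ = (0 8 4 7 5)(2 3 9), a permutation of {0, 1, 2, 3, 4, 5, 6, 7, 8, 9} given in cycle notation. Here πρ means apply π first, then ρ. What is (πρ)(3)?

3

First apply π: π(3) = 2, then ρ(2) = 3. Thus (πρ)(3) = 3.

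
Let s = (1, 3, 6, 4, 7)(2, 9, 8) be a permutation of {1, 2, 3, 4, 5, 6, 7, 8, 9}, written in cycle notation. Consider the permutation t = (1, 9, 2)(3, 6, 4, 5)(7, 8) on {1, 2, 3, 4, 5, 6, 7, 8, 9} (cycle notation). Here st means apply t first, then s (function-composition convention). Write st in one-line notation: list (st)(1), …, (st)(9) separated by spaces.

(st)(x) = s(t(x)). Computing each image: s(t(1)) = s(9) = 8, s(t(2)) = s(1) = 3, s(t(3)) = s(6) = 4, s(t(4)) = s(5) = 5, s(t(5)) = s(3) = 6, s(t(6)) = s(4) = 7, s(t(7)) = s(8) = 2, s(t(8)) = s(7) = 1, s(t(9)) = s(2) = 9.
Hence st = [8 3 4 5 6 7 2 1 9].

8 3 4 5 6 7 2 1 9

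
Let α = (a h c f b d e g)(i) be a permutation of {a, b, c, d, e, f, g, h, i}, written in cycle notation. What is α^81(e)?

g

e lies in the 8-cycle (a h c f b d e g).
On an 8-cycle, α^8 is the identity, so α^81 = α^1 there (81 ≡ 1 mod 8).
Stepping 1 place around the cycle: e → g.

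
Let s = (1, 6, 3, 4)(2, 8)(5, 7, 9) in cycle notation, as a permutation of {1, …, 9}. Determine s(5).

In the cycle (5, 7, 9), 5 is followed by 7, so s(5) = 7.

7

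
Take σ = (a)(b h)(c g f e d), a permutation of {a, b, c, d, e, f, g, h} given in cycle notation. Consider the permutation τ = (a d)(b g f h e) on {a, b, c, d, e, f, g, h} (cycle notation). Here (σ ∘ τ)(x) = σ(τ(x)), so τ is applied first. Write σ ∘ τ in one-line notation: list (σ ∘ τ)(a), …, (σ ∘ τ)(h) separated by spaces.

(σ ∘ τ)(x) = σ(τ(x)). Computing each image: σ(τ(a)) = σ(d) = c, σ(τ(b)) = σ(g) = f, σ(τ(c)) = σ(c) = g, σ(τ(d)) = σ(a) = a, σ(τ(e)) = σ(b) = h, σ(τ(f)) = σ(h) = b, σ(τ(g)) = σ(f) = e, σ(τ(h)) = σ(e) = d.
Hence σ ∘ τ = [c f g a h b e d].

c f g a h b e d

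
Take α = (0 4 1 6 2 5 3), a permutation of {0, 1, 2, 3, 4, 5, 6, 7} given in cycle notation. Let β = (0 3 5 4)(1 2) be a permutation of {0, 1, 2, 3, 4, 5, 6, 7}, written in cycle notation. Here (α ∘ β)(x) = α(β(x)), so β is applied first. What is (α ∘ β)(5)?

1

β(5) = 4, then α(4) = 1; composing gives (α ∘ β)(5) = 1.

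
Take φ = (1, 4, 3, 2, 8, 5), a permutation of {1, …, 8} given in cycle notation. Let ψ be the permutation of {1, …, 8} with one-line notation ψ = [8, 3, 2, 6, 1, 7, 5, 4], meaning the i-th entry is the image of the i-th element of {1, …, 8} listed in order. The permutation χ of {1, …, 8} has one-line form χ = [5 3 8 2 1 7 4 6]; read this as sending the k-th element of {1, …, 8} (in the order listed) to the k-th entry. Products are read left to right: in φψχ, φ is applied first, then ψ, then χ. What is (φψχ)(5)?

6

Chase 5: φ(5) = 1; ψ(1) = 8; χ(8) = 6. Hence (φψχ)(5) = 6.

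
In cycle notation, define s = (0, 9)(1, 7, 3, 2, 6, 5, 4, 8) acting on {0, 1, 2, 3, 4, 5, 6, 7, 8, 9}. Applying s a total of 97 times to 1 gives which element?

1 lies in the 8-cycle (1, 7, 3, 2, 6, 5, 4, 8).
On an 8-cycle, s^8 is the identity, so s^97 = s^1 there (97 ≡ 1 mod 8).
Advancing 1 step from 1: 1 → 7.

7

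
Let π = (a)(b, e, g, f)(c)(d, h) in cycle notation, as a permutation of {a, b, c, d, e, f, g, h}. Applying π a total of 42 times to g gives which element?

b

g lies in the 4-cycle (b, e, g, f).
Since the cycle has length 4, π^42 acts on it the same as π^2 (42 mod 4 = 2).
Advancing 2 steps from g: g → f → b.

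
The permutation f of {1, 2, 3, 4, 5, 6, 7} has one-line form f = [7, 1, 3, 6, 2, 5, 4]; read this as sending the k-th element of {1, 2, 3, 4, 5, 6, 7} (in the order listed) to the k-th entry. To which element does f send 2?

2 is element number 2 of the domain, and entry number 2 of the one-line form is 1, so f(2) = 1.

1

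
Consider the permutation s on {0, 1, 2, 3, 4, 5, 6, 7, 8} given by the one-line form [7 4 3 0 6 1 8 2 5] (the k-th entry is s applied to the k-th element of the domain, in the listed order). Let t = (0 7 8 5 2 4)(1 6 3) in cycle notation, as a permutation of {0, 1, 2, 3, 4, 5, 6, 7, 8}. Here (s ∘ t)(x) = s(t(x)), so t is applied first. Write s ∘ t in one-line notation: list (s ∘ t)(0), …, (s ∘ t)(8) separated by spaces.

2 8 6 4 7 3 0 5 1

Chase each element through t then s: 0 → 7 → 2; 1 → 6 → 8; 2 → 4 → 6; 3 → 1 → 4; 4 → 0 → 7; 5 → 2 → 3; 6 → 3 → 0; 7 → 8 → 5; 8 → 5 → 1.
So s ∘ t in one-line form is 2 8 6 4 7 3 0 5 1.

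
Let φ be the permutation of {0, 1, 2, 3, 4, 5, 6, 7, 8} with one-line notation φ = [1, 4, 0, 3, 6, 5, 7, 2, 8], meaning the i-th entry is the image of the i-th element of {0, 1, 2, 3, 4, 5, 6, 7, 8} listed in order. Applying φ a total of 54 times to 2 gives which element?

Tracing 2 → 0 → … returns to 2 after 6 steps, so 2 lies in a 6-cycle (0, 1, 4, 6, 7, 2).
Powers repeat with period 6 on this cycle, and 54 mod 6 = 0, so φ^54(2) = φ^0(2).
So φ^54(2) = 2.

2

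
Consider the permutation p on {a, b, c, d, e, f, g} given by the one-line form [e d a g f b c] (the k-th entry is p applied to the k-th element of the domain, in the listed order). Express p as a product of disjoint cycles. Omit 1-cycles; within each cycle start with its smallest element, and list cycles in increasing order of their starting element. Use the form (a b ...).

(a e f b d g c)

Start at a and follow images: a → e → f → b → d → g → c → a, giving the cycle (a e f b d g c).
Continuing from each remaining unvisited element yields (a e f b d g c).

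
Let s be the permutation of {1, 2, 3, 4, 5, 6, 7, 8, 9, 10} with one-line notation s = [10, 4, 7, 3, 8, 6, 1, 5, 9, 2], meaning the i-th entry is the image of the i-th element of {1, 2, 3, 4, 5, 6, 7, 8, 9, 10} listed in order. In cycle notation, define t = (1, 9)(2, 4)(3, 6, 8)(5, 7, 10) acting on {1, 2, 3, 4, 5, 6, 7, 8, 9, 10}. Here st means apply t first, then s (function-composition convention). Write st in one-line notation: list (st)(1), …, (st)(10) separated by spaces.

9 3 6 4 1 5 2 7 10 8

(st)(x) = s(t(x)). Computing each image: s(t(1)) = s(9) = 9, s(t(2)) = s(4) = 3, s(t(3)) = s(6) = 6, s(t(4)) = s(2) = 4, s(t(5)) = s(7) = 1, s(t(6)) = s(8) = 5, s(t(7)) = s(10) = 2, s(t(8)) = s(3) = 7, s(t(9)) = s(1) = 10, s(t(10)) = s(5) = 8.
Hence st = [9 3 6 4 1 5 2 7 10 8].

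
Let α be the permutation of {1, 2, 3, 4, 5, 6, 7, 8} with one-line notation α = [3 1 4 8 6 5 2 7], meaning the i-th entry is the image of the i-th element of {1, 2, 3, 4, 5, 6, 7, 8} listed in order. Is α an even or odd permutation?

In disjoint-cycle form the cycle lengths are 6, 2.
A cycle is odd iff its length is even; α has 2 even-length cycles, so sgn(α) = (−1)^2 and α is even.

even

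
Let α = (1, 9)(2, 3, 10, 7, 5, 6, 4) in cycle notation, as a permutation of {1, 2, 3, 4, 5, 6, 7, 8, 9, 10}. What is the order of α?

The cycle type of α is (7, 2, 1).
The order is lcm(7, 2) = 14.

14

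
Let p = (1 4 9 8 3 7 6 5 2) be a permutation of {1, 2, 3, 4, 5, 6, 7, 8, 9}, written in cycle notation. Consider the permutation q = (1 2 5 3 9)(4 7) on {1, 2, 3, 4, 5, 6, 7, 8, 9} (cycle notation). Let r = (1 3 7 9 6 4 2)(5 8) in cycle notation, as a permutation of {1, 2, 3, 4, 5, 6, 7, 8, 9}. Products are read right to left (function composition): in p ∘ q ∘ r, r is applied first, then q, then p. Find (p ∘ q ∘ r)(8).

(p ∘ q ∘ r)(8) = p(q(r(8))). r(8) = 5, then q(5) = 3, then p(3) = 7, so the result is 7.

7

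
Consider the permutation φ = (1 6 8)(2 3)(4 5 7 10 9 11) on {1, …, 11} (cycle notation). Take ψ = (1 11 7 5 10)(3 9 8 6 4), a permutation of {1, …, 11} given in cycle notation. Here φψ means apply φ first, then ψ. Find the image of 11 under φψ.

φ(11) = 4, then ψ(4) = 3; composing gives (φψ)(11) = 3.

3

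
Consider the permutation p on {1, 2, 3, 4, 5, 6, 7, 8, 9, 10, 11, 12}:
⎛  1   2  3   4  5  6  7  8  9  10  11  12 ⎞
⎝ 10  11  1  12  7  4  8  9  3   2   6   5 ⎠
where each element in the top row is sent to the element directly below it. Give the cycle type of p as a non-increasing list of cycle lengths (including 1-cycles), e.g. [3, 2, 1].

The disjoint cycles are (1 10 2 11 6 4 12 5 7 8 9 3), with lengths 12 in non-increasing order.

[12]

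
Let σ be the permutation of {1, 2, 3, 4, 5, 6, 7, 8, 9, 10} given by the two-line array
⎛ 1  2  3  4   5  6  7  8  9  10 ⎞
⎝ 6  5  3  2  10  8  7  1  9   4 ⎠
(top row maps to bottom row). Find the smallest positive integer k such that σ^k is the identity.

Writing σ as disjoint cycles, the cycle lengths are 4, 3, 1, 1, 1.
Since disjoint cycles commute, ord(σ) = lcm(4, 3) = 12.

12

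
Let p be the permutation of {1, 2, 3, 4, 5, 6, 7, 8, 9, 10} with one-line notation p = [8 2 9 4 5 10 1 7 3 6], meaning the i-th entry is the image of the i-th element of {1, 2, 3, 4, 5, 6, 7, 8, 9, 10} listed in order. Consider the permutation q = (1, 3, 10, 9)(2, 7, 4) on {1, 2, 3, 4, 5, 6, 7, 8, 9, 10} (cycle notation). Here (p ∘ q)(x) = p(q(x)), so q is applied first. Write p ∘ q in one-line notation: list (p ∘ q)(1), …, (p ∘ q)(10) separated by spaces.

9 1 6 2 5 10 4 7 8 3

(p ∘ q)(x) = p(q(x)). Computing each image: p(q(1)) = p(3) = 9, p(q(2)) = p(7) = 1, p(q(3)) = p(10) = 6, p(q(4)) = p(2) = 2, p(q(5)) = p(5) = 5, p(q(6)) = p(6) = 10, p(q(7)) = p(4) = 4, p(q(8)) = p(8) = 7, p(q(9)) = p(1) = 8, p(q(10)) = p(9) = 3.
Hence p ∘ q = [9 1 6 2 5 10 4 7 8 3].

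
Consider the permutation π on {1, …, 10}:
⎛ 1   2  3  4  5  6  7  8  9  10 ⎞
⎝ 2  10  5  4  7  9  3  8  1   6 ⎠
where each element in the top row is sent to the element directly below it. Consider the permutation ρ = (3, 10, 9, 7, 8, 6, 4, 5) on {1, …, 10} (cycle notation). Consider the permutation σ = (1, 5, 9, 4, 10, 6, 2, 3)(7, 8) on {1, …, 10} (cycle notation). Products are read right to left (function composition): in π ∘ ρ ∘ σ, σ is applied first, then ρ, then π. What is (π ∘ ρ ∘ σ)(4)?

Apply the permutations in order: σ(4) = 10, then ρ(10) = 9, then π(9) = 1. So (π ∘ ρ ∘ σ)(4) = 1.

1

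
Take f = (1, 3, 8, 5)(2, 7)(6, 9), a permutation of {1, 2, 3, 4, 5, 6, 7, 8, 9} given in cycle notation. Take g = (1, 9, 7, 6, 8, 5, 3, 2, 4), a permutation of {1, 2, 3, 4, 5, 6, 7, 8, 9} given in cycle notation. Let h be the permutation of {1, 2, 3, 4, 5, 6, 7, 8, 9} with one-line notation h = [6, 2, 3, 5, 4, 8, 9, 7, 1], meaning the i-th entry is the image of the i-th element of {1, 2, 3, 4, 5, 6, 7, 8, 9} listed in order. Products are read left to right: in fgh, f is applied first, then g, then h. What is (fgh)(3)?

Apply the permutations in order: f(3) = 8, then g(8) = 5, then h(5) = 4. So (fgh)(3) = 4.

4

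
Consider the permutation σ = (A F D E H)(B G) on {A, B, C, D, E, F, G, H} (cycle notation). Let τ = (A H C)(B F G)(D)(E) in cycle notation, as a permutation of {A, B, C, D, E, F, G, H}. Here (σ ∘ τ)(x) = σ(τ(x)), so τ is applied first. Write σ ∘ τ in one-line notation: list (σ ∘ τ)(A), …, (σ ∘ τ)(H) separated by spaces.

(σ ∘ τ)(x) = σ(τ(x)). Computing each image: σ(τ(A)) = σ(H) = A, σ(τ(B)) = σ(F) = D, σ(τ(C)) = σ(A) = F, σ(τ(D)) = σ(D) = E, σ(τ(E)) = σ(E) = H, σ(τ(F)) = σ(G) = B, σ(τ(G)) = σ(B) = G, σ(τ(H)) = σ(C) = C.
Hence σ ∘ τ = [A D F E H B G C].

A D F E H B G C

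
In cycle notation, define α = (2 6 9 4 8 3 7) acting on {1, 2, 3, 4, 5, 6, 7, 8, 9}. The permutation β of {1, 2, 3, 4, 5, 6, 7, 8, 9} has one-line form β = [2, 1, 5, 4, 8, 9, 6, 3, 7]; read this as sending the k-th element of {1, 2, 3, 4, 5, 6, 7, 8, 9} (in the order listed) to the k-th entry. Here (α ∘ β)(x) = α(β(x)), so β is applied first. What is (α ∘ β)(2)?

1

First apply β: β(2) = 1, then α(1) = 1. Thus (α ∘ β)(2) = 1.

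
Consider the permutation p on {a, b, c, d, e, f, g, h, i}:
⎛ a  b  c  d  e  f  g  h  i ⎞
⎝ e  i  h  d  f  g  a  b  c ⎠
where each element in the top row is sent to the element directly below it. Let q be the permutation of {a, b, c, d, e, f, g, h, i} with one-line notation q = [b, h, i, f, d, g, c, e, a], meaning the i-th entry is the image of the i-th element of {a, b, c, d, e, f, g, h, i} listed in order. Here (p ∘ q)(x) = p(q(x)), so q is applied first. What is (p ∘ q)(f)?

a

First apply q: q(f) = g, then p(g) = a. Thus (p ∘ q)(f) = a.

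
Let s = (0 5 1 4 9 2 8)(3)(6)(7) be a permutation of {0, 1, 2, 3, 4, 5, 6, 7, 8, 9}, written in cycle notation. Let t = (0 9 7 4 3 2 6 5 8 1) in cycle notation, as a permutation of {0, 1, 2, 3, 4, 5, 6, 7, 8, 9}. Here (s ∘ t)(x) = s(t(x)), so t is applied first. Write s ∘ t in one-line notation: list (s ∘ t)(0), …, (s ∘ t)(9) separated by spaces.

2 5 6 8 3 0 1 9 4 7

(s ∘ t)(x) = s(t(x)). Computing each image: s(t(0)) = s(9) = 2, s(t(1)) = s(0) = 5, s(t(2)) = s(6) = 6, s(t(3)) = s(2) = 8, s(t(4)) = s(3) = 3, s(t(5)) = s(8) = 0, s(t(6)) = s(5) = 1, s(t(7)) = s(4) = 9, s(t(8)) = s(1) = 4, s(t(9)) = s(7) = 7.
Hence s ∘ t = [2 5 6 8 3 0 1 9 4 7].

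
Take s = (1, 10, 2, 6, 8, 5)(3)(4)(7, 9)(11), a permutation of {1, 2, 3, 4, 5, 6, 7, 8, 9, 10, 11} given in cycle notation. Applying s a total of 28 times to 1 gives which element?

1 lies in the 6-cycle (1, 10, 2, 6, 8, 5).
Powers repeat with period 6 on this cycle, and 28 mod 6 = 4, so s^28(1) = s^4(1).
Stepping 4 places around the cycle: 1 → 10 → 2 → 6 → 8.

8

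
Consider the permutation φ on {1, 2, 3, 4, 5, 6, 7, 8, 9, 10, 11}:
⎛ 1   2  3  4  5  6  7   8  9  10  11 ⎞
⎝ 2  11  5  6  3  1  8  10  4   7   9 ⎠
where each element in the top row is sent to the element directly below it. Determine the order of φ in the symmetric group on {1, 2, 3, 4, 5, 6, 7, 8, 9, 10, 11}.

6

The disjoint-cycle form of φ has cycle lengths 6, 3, 2.
The order of φ is the least common multiple of its cycle lengths: lcm(6, 3, 2) = 6.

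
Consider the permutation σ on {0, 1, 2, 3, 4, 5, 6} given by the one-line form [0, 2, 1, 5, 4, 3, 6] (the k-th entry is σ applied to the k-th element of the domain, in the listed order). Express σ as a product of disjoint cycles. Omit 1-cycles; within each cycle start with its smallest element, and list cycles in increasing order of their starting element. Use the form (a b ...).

Iterating σ from 1 gives 1 → 2 → 1; that is the 2-cycle (1 2).
Continuing from each remaining unvisited element yields (1 2)(3 5).

(1 2)(3 5)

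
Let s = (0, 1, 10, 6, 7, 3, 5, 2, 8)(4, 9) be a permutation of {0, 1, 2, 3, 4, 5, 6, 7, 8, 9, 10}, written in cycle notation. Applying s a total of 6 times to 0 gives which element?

0 lies in the 9-cycle (0, 1, 10, 6, 7, 3, 5, 2, 8).
Advancing 6 steps from 0: 0 → 1 → 10 → 6 → 7 → 3 → 5.

5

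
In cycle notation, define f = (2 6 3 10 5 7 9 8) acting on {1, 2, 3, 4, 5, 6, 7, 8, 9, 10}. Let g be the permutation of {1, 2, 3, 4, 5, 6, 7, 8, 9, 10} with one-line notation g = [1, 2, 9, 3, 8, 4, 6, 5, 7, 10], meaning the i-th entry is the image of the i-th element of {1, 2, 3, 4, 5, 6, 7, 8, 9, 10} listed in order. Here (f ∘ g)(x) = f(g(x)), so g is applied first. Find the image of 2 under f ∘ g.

6

g(2) = 2, then f(2) = 6; composing gives (f ∘ g)(2) = 6.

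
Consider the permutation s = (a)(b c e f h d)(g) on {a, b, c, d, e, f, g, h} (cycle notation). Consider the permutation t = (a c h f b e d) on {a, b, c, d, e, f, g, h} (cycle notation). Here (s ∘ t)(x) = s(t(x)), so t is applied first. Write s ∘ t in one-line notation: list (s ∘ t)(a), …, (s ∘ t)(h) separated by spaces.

e f d a b c g h

(s ∘ t)(x) = s(t(x)). Computing each image: s(t(a)) = s(c) = e, s(t(b)) = s(e) = f, s(t(c)) = s(h) = d, s(t(d)) = s(a) = a, s(t(e)) = s(d) = b, s(t(f)) = s(b) = c, s(t(g)) = s(g) = g, s(t(h)) = s(f) = h.
Hence s ∘ t = [e f d a b c g h].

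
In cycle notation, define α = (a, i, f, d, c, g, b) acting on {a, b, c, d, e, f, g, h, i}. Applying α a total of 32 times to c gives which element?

c lies in the 7-cycle (a, i, f, d, c, g, b).
On a 7-cycle, α^7 is the identity, so α^32 = α^4 there (32 ≡ 4 mod 7).
Stepping 4 places around the cycle: c → g → b → a → i.

i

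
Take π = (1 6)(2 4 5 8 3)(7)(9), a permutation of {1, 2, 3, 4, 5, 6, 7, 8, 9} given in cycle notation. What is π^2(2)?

2 lies in the 5-cycle (2 4 5 8 3).
Stepping 2 places around the cycle: 2 → 4 → 5.

5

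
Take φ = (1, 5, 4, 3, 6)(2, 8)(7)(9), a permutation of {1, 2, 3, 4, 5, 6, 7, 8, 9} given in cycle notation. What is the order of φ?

The disjoint cycles have lengths 5, 2, 1, 1.
Since disjoint cycles commute, ord(φ) = lcm(5, 2) = 10.

10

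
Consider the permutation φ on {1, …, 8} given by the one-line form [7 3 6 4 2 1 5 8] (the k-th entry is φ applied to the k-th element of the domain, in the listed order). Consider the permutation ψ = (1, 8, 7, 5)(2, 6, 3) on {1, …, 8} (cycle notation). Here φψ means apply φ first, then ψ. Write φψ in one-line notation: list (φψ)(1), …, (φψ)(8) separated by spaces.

(φψ)(x) = ψ(φ(x)). Computing each image: ψ(φ(1)) = ψ(7) = 5, ψ(φ(2)) = ψ(3) = 2, ψ(φ(3)) = ψ(6) = 3, ψ(φ(4)) = ψ(4) = 4, ψ(φ(5)) = ψ(2) = 6, ψ(φ(6)) = ψ(1) = 8, ψ(φ(7)) = ψ(5) = 1, ψ(φ(8)) = ψ(8) = 7.
Hence φψ = [5 2 3 4 6 8 1 7].

5 2 3 4 6 8 1 7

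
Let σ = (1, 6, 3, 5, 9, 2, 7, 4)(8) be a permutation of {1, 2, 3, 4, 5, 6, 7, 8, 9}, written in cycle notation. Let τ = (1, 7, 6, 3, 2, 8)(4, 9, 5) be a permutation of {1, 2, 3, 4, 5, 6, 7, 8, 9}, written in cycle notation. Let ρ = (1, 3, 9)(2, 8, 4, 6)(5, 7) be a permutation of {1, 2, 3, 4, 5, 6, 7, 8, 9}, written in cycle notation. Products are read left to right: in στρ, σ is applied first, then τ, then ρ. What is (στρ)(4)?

Apply the permutations in order: σ(4) = 1, then τ(1) = 7, then ρ(7) = 5. So (στρ)(4) = 5.

5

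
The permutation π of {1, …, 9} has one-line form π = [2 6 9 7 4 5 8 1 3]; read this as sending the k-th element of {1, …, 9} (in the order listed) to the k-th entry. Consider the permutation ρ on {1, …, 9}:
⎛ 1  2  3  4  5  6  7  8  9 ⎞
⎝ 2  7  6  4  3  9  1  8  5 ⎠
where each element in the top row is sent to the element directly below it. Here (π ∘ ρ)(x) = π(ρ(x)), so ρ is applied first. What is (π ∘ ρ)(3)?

5

ρ(3) = 6, then π(6) = 5; composing gives (π ∘ ρ)(3) = 5.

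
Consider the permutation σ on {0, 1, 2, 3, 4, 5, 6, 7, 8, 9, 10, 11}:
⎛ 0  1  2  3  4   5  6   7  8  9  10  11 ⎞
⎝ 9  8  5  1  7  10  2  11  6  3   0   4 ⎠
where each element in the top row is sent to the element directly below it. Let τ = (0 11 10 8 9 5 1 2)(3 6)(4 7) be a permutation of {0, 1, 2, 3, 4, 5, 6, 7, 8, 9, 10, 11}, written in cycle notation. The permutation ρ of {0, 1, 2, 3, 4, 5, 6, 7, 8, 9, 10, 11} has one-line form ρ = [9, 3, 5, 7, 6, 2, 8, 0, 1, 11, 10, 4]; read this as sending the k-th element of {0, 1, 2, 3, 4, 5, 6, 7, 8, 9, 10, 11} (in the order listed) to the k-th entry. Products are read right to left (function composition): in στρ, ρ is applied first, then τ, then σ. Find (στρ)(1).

Chase 1: ρ(1) = 3; τ(3) = 6; σ(6) = 2. Hence (στρ)(1) = 2.

2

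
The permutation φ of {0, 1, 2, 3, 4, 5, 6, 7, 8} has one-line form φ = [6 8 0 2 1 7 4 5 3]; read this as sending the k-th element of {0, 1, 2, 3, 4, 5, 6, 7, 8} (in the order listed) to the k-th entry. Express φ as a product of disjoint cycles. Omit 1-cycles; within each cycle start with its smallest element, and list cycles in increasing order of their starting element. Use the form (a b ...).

Iterating φ from 0 gives 0 → 6 → 4 → 1 → 8 → 3 → 2 → 0; that is the 7-cycle (0 6 4 1 8 3 2).
Continuing from each remaining unvisited element yields (0 6 4 1 8 3 2)(5 7).

(0 6 4 1 8 3 2)(5 7)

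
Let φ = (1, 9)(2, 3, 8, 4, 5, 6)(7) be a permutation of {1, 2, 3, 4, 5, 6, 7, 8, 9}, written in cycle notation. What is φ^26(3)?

3 lies in the 6-cycle (2, 3, 8, 4, 5, 6).
Powers repeat with period 6 on this cycle, and 26 mod 6 = 2, so φ^26(3) = φ^2(3).
Advancing 2 steps from 3: 3 → 8 → 4.

4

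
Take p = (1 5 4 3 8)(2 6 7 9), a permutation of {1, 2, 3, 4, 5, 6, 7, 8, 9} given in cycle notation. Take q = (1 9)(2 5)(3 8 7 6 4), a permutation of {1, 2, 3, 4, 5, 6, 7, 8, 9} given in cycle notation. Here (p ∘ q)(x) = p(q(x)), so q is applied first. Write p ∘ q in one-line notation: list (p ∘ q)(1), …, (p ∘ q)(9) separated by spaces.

(p ∘ q)(x) = p(q(x)). Computing each image: p(q(1)) = p(9) = 2, p(q(2)) = p(5) = 4, p(q(3)) = p(8) = 1, p(q(4)) = p(3) = 8, p(q(5)) = p(2) = 6, p(q(6)) = p(4) = 3, p(q(7)) = p(6) = 7, p(q(8)) = p(7) = 9, p(q(9)) = p(1) = 5.
Hence p ∘ q = [2 4 1 8 6 3 7 9 5].

2 4 1 8 6 3 7 9 5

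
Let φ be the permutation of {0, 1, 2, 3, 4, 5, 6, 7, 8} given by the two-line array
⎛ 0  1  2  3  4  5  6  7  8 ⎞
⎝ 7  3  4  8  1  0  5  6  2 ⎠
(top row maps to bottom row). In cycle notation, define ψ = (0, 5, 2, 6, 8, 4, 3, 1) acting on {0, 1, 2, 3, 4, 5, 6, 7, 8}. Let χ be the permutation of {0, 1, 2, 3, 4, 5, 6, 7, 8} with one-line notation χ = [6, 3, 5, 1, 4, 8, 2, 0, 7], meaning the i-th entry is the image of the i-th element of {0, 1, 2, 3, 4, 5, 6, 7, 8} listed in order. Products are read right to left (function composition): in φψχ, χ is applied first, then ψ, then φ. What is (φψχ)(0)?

2

Chase 0: χ(0) = 6; ψ(6) = 8; φ(8) = 2. Hence (φψχ)(0) = 2.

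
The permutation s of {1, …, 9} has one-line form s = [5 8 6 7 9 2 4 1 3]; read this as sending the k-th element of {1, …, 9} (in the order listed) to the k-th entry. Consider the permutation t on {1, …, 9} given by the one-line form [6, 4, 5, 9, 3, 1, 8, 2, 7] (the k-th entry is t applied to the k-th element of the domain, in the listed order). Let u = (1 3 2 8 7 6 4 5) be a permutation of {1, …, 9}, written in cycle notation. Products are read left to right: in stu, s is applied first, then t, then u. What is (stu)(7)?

9

Chase 7: s(7) = 4; t(4) = 9; u(9) = 9. Hence (stu)(7) = 9.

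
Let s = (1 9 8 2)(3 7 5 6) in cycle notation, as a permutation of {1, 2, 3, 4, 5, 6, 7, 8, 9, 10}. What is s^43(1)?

1 lies in the 4-cycle (1 9 8 2).
On a 4-cycle, s^4 is the identity, so s^43 = s^3 there (43 ≡ 3 mod 4).
Stepping 3 places around the cycle: 1 → 9 → 8 → 2.

2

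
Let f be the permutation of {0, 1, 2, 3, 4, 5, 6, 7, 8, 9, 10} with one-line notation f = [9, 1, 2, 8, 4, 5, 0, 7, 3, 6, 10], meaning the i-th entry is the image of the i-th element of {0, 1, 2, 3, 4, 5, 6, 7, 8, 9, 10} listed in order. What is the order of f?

The disjoint-cycle form of f has cycle lengths 3, 2, 1, 1, 1, 1, 1, 1.
The order is lcm(3, 2) = 6.

6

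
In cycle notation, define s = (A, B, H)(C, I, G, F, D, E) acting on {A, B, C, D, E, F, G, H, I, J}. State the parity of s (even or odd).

The cycle lengths are 6, 3, 1.
A cycle of length ℓ contributes ℓ−1 transpositions, so s is a product of 5 + 2 = 7 transpositions — odd.

odd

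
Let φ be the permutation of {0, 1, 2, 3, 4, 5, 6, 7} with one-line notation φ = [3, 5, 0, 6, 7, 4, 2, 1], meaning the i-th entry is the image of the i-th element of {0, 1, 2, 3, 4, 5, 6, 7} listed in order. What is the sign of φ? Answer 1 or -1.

1

In disjoint-cycle form the cycle lengths are 4, 4.
A cycle is odd iff its length is even; φ has 2 even-length cycles, so sgn(φ) = (−1)^2 and φ is even.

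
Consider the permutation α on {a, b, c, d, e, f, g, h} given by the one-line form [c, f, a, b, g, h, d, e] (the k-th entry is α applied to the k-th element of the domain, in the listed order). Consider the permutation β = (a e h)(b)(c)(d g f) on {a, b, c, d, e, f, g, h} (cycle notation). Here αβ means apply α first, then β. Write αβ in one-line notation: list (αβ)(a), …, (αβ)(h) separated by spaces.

c d e b f a g h

Chase each element through α then β: a → c → c; b → f → d; c → a → e; d → b → b; e → g → f; f → h → a; g → d → g; h → e → h.
So αβ in one-line form is c d e b f a g h.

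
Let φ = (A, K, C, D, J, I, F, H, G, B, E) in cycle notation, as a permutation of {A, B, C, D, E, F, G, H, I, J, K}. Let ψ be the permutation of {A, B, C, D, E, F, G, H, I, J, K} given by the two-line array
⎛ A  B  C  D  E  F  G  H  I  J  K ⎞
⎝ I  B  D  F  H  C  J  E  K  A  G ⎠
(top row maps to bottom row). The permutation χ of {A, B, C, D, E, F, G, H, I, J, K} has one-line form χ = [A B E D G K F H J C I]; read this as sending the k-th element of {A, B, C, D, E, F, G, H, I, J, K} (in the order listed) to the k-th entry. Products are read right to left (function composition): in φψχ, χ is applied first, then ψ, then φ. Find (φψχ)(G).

(φψχ)(G) = φ(ψ(χ(G))). χ(G) = F, then ψ(F) = C, then φ(C) = D, so the result is D.

D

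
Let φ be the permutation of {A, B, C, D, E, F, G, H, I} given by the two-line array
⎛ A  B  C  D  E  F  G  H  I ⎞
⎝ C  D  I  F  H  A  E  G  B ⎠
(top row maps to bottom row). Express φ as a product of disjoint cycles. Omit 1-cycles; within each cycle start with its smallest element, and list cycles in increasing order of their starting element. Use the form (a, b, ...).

From A: A → C → I → B → D → F → A, closing the cycle (A, C, I, B, D, F).
Continuing from each remaining unvisited element yields (A, C, I, B, D, F)(E, H, G).

(A, C, I, B, D, F)(E, H, G)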